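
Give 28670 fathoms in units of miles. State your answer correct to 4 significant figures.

32.58 miles

1 fathom = 0.00113636 mi.
Thus 28670 × 0.00113636 ≈ 32.58 mi.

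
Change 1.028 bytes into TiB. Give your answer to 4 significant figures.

9.350 × 10^-13 TiB

1 B = 9.09495 × 10^-13 tebibytes.
Then 1.028 × 9.09495 × 10^-13 ≈ 9.350 × 10^-13 TiB.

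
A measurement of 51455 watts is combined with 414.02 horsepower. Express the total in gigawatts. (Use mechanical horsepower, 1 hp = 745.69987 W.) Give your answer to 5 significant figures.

51455 W = 5.14550e-5 GW and 414.02 hp = 0.000308735 GW.
5.14550e-5 + 0.000308735 ≈ 0.00036019 GW.

0.00036019 gigawatts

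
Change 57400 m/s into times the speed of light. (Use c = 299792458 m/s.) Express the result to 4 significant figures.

1 meter per second = 3.33564e-9 c.
57400 × 3.33564e-9 ≈ 0.0001915 c.

0.0001915 times the speed of light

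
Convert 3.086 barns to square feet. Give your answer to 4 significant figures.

1 barn = 1.07639e-27 ft².
Thus 3.086 × 1.07639e-27 ≈ 3.322e-27 ft².

3.322e-27 square feet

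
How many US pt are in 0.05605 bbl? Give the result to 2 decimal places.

18.83 US pt

1 oil barrel = 336.000 US pints.
0.05605 × 336.000 ≈ 18.83 US pt.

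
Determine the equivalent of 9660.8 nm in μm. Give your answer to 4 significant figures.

1 nm = 0.00100000 μm.
9660.8 × 0.00100000 ≈ 9.661 μm.

9.661 μm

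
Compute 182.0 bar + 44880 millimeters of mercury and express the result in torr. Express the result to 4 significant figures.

182.0 bar = 136511 torr and 44880 mmHg = 44880.0 torr.
136511 + 44880.0 ≈ 181400 torr.

181400 torr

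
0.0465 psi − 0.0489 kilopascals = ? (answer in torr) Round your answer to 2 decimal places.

2.04 torr

0.0465 psi = 2.40474 torr and 0.0489 kPa = 0.366780 torr.
2.40474 − 0.366780 ≈ 2.04 torr.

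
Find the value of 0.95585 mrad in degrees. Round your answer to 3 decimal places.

0.055 °

1 mrad = 0.0572958 degrees.
0.95585 × 0.0572958 ≈ 0.055 °.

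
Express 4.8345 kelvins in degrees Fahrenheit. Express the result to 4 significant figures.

-451.0 degrees Fahrenheit

K = (°F + 459.67) × 5/9.
Applying the formula gives -451.0 °F.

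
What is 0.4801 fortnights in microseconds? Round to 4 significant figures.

5.807e+11 μs

1 fortnight = 1.20960e+12 μs.
Thus 0.4801 × 1.20960e+12 ≈ 5.807e+11 μs.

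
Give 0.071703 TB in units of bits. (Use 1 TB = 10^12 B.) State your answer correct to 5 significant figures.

1 terabyte = 8.00000e+12 bit.
Thus 0.071703 × 8.00000e+12 ≈ 5.7362e+11 bit.

5.7362e+11 bit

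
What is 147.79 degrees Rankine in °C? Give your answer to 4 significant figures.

°R = (°C + 273.15) × 9/5.
Applying the formula gives -191.0 °C.

-191.0 °C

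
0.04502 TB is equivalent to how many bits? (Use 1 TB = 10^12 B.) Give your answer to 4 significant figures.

1 terabyte = 8.00000e+12 bits.
0.04502 × 8.00000e+12 ≈ 3.602e+11 bit.

3.602e+11 bits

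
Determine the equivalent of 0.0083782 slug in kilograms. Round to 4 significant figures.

0.1223 kilograms

1 slug = 14.5939 kg.
Thus 0.0083782 × 14.5939 ≈ 0.1223 kg.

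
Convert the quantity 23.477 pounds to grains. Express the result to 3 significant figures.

1 pound = 7000.00 gr.
23.477 × 7000.00 ≈ 164000 gr.

164000 grains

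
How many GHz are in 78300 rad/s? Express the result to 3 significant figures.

1.25 × 10^-5 gigahertz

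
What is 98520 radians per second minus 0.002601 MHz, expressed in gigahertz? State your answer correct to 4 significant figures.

1.308 × 10^-5 gigahertz

98520 rad/s = 1.56799 × 10^-5 GHz and 0.002601 MHz = 2.60100 × 10^-6 GHz.
1.56799 × 10^-5 − 2.60100 × 10^-6 ≈ 1.308 × 10^-5 GHz.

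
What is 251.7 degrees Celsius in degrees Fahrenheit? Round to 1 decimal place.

485.1 °F

°F = °C × 9/5 + 32.
Applying the formula gives 485.1 °F.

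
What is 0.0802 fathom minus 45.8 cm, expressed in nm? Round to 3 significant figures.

-3.11e+8 nm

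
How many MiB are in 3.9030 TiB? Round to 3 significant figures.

4.09e+6 mebibytes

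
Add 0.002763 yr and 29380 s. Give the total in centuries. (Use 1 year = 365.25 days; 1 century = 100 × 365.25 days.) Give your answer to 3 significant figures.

0.002763 yr = 2.76300 × 10^-5 century and 29380 s = 9.30996 × 10^-6 century.
2.76300 × 10^-5 + 9.30996 × 10^-6 ≈ 3.69 × 10^-5 century.

3.69 × 10^-5 centuries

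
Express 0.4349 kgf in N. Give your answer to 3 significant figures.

1 kilogram-force = 9.80665 newtons.
So 0.4349 × 9.80665 ≈ 4.26 N.

4.26 N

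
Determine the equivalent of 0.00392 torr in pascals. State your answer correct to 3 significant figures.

0.523 Pa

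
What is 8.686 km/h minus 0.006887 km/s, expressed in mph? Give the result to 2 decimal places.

8.686 km/h = 5.39723 mph and 0.006887 km/s = 15.4058 mph.
5.39723 − 15.4058 ≈ -10.01 mph.

-10.01 miles per hour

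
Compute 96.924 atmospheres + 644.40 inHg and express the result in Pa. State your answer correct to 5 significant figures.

1.2003e+7 pascals

96.924 atm = 9.82082e+6 Pa and 644.40 inHg = 2.18219e+6 Pa.
9.82082e+6 + 2.18219e+6 ≈ 1.2003e+7 Pa.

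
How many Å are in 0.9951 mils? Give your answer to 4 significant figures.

252800 angstroms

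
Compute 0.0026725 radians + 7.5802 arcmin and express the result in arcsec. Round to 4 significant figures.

0.0026725 rad = 551.243 arcsec and 7.5802 arcmin = 454.812 arcsec.
551.243 + 454.812 ≈ 1006 arcsec.

1006 arcseconds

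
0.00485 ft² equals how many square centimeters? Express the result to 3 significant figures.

4.51 square centimeters

1 ft² = 929.030 cm².
So 0.00485 × 929.030 ≈ 4.51 cm².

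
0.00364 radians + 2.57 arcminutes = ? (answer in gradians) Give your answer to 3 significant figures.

0.00364 rad = 0.231730 grad and 2.57 arcmin = 0.0475926 grad.
0.231730 + 0.0475926 ≈ 0.279 grad.

0.279 grad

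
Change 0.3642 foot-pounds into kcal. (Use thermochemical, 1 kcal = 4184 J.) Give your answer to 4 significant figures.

0.0001180 kcal

1 ft·lbf = 0.000324048 kcal.
So 0.3642 × 0.000324048 ≈ 0.0001180 kcal.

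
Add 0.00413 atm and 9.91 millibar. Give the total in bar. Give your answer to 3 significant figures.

0.0141 bar

0.00413 atm = 0.00418472 bar and 9.91 mbar = 0.00991000 bar.
0.00418472 + 0.00991000 ≈ 0.0141 bar.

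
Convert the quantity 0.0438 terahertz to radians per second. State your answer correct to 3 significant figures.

1 THz = 6.28319e+12 radians per second.
So 0.0438 × 6.28319e+12 ≈ 2.75e+11 rad/s.

2.75e+11 rad/s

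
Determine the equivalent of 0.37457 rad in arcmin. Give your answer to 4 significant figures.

1288 arcminutes

1 rad = 3437.75 arcmin.
So 0.37457 × 3437.75 ≈ 1288 arcmin.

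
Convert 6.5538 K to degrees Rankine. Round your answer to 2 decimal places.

11.80 degrees Rankine

°R = K × 9/5.
Applying the formula gives 11.80 °R.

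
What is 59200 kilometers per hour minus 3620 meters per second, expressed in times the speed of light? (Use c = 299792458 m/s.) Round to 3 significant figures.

59200 km/h = 5.48528 × 10^-5 c and 3620 m/s = 1.20750 × 10^-5 c.
5.48528 × 10^-5 − 1.20750 × 10^-5 ≈ 4.28 × 10^-5 c.

4.28 × 10^-5 c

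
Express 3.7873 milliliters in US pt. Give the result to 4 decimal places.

0.0080 US pints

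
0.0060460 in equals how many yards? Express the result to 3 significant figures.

0.000168 yards

1 in = 0.0277778 yd.
0.0060460 × 0.0277778 ≈ 0.000168 yd.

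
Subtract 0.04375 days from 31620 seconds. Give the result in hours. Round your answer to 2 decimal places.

7.73 h

31620 s = 8.78333 h and 0.04375 d = 1.05000 h.
8.78333 − 1.05000 ≈ 7.73 h.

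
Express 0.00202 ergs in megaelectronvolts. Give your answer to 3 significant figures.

1260 megaelectronvolts

1 erg = 624151 megaelectronvolts.
0.00202 × 624151 ≈ 1260 MeV.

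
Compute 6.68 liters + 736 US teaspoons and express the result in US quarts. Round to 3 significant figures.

10.9 US qt

6.68 L = 7.05868 US qt and 736 US tsp = 3.83333 US qt.
7.05868 + 3.83333 ≈ 10.9 US qt.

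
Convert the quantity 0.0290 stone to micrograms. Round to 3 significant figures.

1 stone = 6.35029e+9 μg.
0.0290 × 6.35029e+9 ≈ 1.84e+8 μg.

1.84e+8 μg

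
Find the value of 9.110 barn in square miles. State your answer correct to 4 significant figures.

3.517e-34 mi²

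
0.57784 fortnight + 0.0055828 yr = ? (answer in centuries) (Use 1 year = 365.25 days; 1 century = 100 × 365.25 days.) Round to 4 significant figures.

0.0002773 centuries

0.57784 fortnight = 0.000221486 century and 0.0055828 yr = 5.58280 × 10^-5 century.
0.000221486 + 5.58280 × 10^-5 ≈ 0.0002773 century.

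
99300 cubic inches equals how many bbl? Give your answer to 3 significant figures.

1 in³ = 0.000103072 bbl.
Then 99300 × 0.000103072 ≈ 10.2 bbl.

10.2 oil barrels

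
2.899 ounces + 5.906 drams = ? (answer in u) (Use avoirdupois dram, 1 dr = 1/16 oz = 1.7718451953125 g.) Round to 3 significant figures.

5.58e+25 u

2.899 oz = 4.94931e+25 u and 5.906 dr = 6.30188e+24 u.
4.94931e+25 + 6.30188e+24 ≈ 5.58e+25 u.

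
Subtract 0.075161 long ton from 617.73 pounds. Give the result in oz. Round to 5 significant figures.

7189.9 oz

617.73 lb = 9883.68 oz and 0.075161 long ton = 2693.77 oz.
9883.68 − 2693.77 ≈ 7189.9 oz.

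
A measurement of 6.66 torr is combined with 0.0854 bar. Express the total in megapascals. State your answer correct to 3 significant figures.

0.00943 megapascals

6.66 torr = 0.000887927 MPa and 0.0854 bar = 0.00854000 MPa.
0.000887927 + 0.00854000 ≈ 0.00943 MPa.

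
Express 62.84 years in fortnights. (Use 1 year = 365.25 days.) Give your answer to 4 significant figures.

1 year = 26.0893 fortnight.
Then 62.84 × 26.0893 ≈ 1639 fortnight.

1639 fortnights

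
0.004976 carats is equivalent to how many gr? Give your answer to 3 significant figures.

0.0154 gr

1 ct = 3.08647 gr.
So 0.004976 × 3.08647 ≈ 0.0154 gr.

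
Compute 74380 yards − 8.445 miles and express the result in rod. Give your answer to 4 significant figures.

74380 yd = 13523.6 rod and 8.445 mi = 2702.40 rod.
13523.6 − 2702.40 ≈ 10820 rod.

10820 rods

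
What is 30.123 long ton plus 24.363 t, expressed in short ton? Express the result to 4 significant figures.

30.123 long ton = 33.7378 short ton and 24.363 t = 26.8556 short ton.
33.7378 + 26.8556 ≈ 60.59 short ton.

60.59 short tons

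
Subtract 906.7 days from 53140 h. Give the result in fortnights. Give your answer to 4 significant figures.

53140 h = 158.155 fortnight and 906.7 d = 64.7643 fortnight.
158.155 − 64.7643 ≈ 93.39 fortnight.

93.39 fortnight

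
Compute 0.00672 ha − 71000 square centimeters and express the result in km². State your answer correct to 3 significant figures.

0.00672 ha = 6.72000e-5 km² and 71000 cm² = 7.10000e-6 km².
6.72000e-5 − 7.10000e-6 ≈ 6.01e-5 km².

6.01e-5 km²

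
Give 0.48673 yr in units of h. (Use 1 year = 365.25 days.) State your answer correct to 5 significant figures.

1 year = 8766.00 hours.
Thus 0.48673 × 8766.00 ≈ 4266.7 h.

4266.7 h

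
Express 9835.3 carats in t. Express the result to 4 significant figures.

0.001967 metric tons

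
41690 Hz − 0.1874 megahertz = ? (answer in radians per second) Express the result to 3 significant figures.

-916000 radians per second

41690 Hz = 261946 rad/s and 0.1874 MHz = 1.17747e+6 rad/s.
261946 − 1.17747e+6 ≈ -916000 rad/s.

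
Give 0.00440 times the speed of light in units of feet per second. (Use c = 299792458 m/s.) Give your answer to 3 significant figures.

4.33e+6 ft/s

1 speed of light = 9.83571e+8 ft/s.
Thus 0.00440 × 9.83571e+8 ≈ 4.33e+6 ft/s.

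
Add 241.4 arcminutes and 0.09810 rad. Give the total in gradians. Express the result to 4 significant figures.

10.72 gradians

241.4 arcmin = 4.47037 grad and 0.09810 rad = 6.24524 grad.
4.47037 + 6.24524 ≈ 10.72 grad.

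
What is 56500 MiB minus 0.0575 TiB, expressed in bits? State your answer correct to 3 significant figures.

-3.18 × 10^10 bits

56500 MiB = 4.73956 × 10^11 bit and 0.0575 TiB = 5.05775 × 10^11 bit.
4.73956 × 10^11 − 5.05775 × 10^11 ≈ -3.18 × 10^10 bit.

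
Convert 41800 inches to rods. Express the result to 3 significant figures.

211 rod

1 in = 0.00505051 rods.
Thus 41800 × 0.00505051 ≈ 211 rod.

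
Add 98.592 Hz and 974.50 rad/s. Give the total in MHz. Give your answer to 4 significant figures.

98.592 Hz = 9.85920e-5 MHz and 974.50 rad/s = 0.000155096 MHz.
9.85920e-5 + 0.000155096 ≈ 0.0002537 MHz.

0.0002537 megahertz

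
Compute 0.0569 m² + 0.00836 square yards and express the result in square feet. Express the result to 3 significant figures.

0.688 ft²

0.0569 m² = 0.612467 ft² and 0.00836 yd² = 0.0752400 ft².
0.612467 + 0.0752400 ≈ 0.688 ft².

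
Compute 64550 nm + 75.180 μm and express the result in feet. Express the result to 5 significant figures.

0.00045843 ft

64550 nm = 0.000211778 ft and 75.180 μm = 0.000246654 ft.
0.000211778 + 0.000246654 ≈ 0.00045843 ft.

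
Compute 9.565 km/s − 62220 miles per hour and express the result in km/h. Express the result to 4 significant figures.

-65700 km/h

9.565 km/s = 34434.0 km/h and 62220 mph = 100133 km/h.
34434.0 − 100133 ≈ -65700 km/h.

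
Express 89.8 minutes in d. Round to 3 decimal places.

1 minute = 0.000694444 d.
Then 89.8 × 0.000694444 ≈ 0.062 d.

0.062 d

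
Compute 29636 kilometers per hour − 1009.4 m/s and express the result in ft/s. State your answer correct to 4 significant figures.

29636 km/h = 27008.6 ft/s and 1009.4 m/s = 3311.68 ft/s.
27008.6 − 3311.68 ≈ 23700 ft/s.

23700 ft/s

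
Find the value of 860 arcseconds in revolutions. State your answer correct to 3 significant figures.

0.000664 rev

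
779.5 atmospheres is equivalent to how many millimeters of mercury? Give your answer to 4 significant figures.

592400 mmHg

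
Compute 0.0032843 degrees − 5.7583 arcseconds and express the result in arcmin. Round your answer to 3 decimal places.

0.101 arcmin

0.0032843 ° = 0.197058 arcmin and 5.7583 arcsec = 0.0959717 arcmin.
0.197058 − 0.0959717 ≈ 0.101 arcmin.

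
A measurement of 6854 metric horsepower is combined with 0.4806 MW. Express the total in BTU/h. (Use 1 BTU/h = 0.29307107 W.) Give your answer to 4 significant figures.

6854 PS = 1.72010 × 10^7 BTU/h and 0.4806 MW = 1.63988 × 10^6 BTU/h.
1.72010 × 10^7 + 1.63988 × 10^6 ≈ 1.884 × 10^7 BTU/h.

1.884 × 10^7 BTU per hour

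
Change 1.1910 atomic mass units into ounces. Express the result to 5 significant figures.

1 atomic mass unit = 5.85738 × 10^-26 ounces.
Thus 1.1910 × 5.85738 × 10^-26 ≈ 6.9761 × 10^-26 oz.

6.9761 × 10^-26 oz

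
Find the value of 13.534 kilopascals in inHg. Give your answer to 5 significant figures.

3.9966 inHg

1 kilopascal = 0.295300 inches of mercury.
Thus 13.534 × 0.295300 ≈ 3.9966 inHg.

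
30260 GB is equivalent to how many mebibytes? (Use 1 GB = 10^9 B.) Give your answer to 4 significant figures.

1 GB = 953.674 mebibytes.
Then 30260 × 953.674 ≈ 2.886 × 10^7 MiB.

2.886 × 10^7 mebibytes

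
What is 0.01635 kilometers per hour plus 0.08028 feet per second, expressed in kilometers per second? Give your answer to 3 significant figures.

2.90 × 10^-5 km/s

0.01635 km/h = 4.54167 × 10^-6 km/s and 0.08028 ft/s = 2.44693 × 10^-5 km/s.
4.54167 × 10^-6 + 2.44693 × 10^-5 ≈ 2.90 × 10^-5 km/s.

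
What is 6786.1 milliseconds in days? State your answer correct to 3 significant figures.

7.85 × 10^-5 d

1 millisecond = 1.15741 × 10^-8 d.
Thus 6786.1 × 1.15741 × 10^-8 ≈ 7.85 × 10^-5 d.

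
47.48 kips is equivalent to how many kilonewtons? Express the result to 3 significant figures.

211 kilonewtons

1 kip = 4.44822 kN.
Then 47.48 × 4.44822 ≈ 211 kN.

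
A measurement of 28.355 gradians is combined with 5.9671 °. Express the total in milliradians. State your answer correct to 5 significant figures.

549.54 milliradians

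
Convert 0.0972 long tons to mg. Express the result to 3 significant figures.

1 long ton = 1.01605e+9 milligrams.
Then 0.0972 × 1.01605e+9 ≈ 9.88e+7 mg.

9.88e+7 mg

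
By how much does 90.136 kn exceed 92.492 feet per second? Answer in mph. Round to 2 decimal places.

40.66 miles per hour

90.136 kn = 103.727 mph and 92.492 ft/s = 63.0627 mph.
103.727 − 63.0627 ≈ 40.66 mph.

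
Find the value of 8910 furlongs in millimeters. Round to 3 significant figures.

1 furlong = 201168 millimeters.
Thus 8910 × 201168 ≈ 1.79 × 10^9 mm.

1.79 × 10^9 mm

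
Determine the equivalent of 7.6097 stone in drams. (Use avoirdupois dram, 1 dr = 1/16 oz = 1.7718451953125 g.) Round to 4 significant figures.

27270 dr

1 stone = 3584.00 dr.
So 7.6097 × 3584.00 ≈ 27270 dr.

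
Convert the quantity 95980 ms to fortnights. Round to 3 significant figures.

1 ms = 8.26720e-10 fortnight.
So 95980 × 8.26720e-10 ≈ 7.93e-5 fortnight.

7.93e-5 fortnight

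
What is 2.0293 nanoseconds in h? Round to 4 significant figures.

5.637e-13 hours

1 ns = 2.77778e-13 h.
Then 2.0293 × 2.77778e-13 ≈ 5.637e-13 h.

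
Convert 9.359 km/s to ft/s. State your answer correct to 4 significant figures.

30710 ft/s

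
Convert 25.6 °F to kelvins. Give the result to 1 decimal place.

K = (°F + 459.67) × 5/9.
Applying the formula gives 269.6 K.

269.6 K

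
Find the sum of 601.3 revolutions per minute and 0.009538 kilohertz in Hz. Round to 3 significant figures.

19.6 Hz

601.3 rpm = 10.0217 Hz and 0.009538 kHz = 9.53800 Hz.
10.0217 + 9.53800 ≈ 19.6 Hz.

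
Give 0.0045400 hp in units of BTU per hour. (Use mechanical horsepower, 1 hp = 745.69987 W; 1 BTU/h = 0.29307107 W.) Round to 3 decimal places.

1 horsepower = 2544.43 BTU/h.
Then 0.0045400 × 2544.43 ≈ 11.552 BTU/h.

11.552 BTU/h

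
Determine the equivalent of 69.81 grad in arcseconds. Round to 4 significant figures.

226200 arcsec

1 gradian = 3240.00 arcsec.
Then 69.81 × 3240.00 ≈ 226200 arcsec.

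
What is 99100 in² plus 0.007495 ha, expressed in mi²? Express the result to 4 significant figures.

5.362 × 10^-5 mi²

99100 in² = 2.46856 × 10^-5 mi² and 0.007495 ha = 2.89384 × 10^-5 mi².
2.46856 × 10^-5 + 2.89384 × 10^-5 ≈ 5.362 × 10^-5 mi².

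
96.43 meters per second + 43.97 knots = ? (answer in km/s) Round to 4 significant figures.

0.1191 kilometers per second

96.43 m/s = 0.0964300 km/s and 43.97 kn = 0.0226201 km/s.
0.0964300 + 0.0226201 ≈ 0.1191 km/s.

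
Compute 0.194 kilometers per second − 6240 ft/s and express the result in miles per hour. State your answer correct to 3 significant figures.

-3820 mph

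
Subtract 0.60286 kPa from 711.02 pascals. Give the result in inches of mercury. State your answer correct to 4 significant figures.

0.03194 inHg

711.02 Pa = 0.209964 inHg and 0.60286 kPa = 0.178024 inHg.
0.209964 − 0.178024 ≈ 0.03194 inHg.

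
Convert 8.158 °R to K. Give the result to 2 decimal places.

4.53 K

°R = K × 9/5.
Applying the formula gives 4.53 K.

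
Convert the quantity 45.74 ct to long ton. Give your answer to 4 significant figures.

1 carat = 1.96841 × 10^-7 long ton.
Then 45.74 × 1.96841 × 10^-7 ≈ 9.004 × 10^-6 long ton.

9.004 × 10^-6 long ton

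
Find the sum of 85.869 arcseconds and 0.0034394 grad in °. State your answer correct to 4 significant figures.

85.869 arcsec = 0.0238525 ° and 0.0034394 grad = 0.00309546 °.
0.0238525 + 0.00309546 ≈ 0.02695 °.

0.02695 degrees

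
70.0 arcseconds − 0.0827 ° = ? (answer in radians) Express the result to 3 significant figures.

-0.00110 rad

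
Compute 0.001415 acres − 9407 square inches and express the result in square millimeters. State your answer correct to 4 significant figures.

-342700 mm²

0.001415 acre = 5.72630e+6 mm² and 9407 in² = 6.06902e+6 mm².
5.72630e+6 − 6.06902e+6 ≈ -342700 mm².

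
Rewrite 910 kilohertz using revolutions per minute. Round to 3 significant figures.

5.46e+7 rpm

1 kHz = 60000.0 revolutions per minute.
910 × 60000.0 ≈ 5.46e+7 rpm.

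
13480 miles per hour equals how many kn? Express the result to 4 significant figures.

11710 kn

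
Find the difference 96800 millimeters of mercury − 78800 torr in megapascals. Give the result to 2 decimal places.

96800 mmHg = 12.9056 MPa and 78800 torr = 10.5058 MPa.
12.9056 − 10.5058 ≈ 2.40 MPa.

2.40 MPa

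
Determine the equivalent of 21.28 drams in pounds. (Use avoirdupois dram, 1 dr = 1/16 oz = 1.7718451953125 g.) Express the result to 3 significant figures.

1 dram = 0.00390625 lb.
21.28 × 0.00390625 ≈ 0.0831 lb.

0.0831 lb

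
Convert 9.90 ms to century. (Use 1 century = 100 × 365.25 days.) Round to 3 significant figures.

3.14e-12 century

1 millisecond = 3.16881e-13 centuries.
9.90 × 3.16881e-13 ≈ 3.14e-12 century.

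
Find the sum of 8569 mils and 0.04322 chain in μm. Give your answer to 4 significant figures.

1.087e+6 μm

8569 mil = 217653 μm and 0.04322 chain = 869448 μm.
217653 + 869448 ≈ 1.087e+6 μm.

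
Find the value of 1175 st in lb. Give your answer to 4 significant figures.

1 stone = 14.0000 pounds.
1175 × 14.0000 ≈ 16450 lb.

16450 pounds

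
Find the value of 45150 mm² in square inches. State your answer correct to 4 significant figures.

1 mm² = 0.00155000 in².
So 45150 × 0.00155000 ≈ 69.98 in².

69.98 in²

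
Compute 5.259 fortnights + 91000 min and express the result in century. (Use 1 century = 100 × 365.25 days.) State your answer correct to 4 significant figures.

5.259 fortnight = 0.00201577 century and 91000 min = 0.00173017 century.
0.00201577 + 0.00173017 ≈ 0.003746 century.

0.003746 century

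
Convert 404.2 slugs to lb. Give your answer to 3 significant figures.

1 slug = 32.1740 lb.
Thus 404.2 × 32.1740 ≈ 13000 lb.

13000 pounds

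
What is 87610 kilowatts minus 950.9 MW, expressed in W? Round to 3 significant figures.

-8.63 × 10^8 W

87610 kW = 8.76100 × 10^7 W and 950.9 MW = 9.50900 × 10^8 W.
8.76100 × 10^7 − 9.50900 × 10^8 ≈ -8.63 × 10^8 W.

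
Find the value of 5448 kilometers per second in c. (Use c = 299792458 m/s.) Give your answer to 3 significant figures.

0.0182 c

1 km/s = 3.33564 × 10^-6 c.
So 5448 × 3.33564 × 10^-6 ≈ 0.0182 c.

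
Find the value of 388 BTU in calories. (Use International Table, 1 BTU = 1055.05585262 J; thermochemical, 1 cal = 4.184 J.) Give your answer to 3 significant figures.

97800 cal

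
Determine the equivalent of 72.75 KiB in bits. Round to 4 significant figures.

1 KiB = 8192.00 bits.
Then 72.75 × 8192.00 ≈ 596000 bit.

596000 bit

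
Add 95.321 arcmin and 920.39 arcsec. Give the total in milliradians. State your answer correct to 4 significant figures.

32.19 milliradians

95.321 arcmin = 27.7278 mrad and 920.39 arcsec = 4.46218 mrad.
27.7278 + 4.46218 ≈ 32.19 mrad.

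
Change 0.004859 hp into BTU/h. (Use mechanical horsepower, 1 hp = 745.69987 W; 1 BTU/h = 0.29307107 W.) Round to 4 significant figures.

1 hp = 2544.43 BTU/h.
So 0.004859 × 2544.43 ≈ 12.36 BTU/h.

12.36 BTU/h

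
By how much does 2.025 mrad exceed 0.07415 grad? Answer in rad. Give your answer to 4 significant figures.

0.0008603 rad

2.025 mrad = 0.002025000 rad and 0.07415 grad = 0.001164745 rad.
0.002025000 − 0.001164745 ≈ 0.0008603 rad.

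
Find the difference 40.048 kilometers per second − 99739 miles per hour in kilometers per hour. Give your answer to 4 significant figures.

-16340 kilometers per hour

40.048 km/s = 144173 km/h and 99739 mph = 160514 km/h.
144173 − 160514 ≈ -16340 km/h.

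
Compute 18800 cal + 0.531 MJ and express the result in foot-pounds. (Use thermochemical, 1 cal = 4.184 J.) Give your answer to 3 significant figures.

450000 foot-pounds

18800 cal = 58016.0 ft·lbf and 0.531 MJ = 391646 ft·lbf.
58016.0 + 391646 ≈ 450000 ft·lbf.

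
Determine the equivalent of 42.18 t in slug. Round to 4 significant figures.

1 metric ton = 68.5218 slugs.
Thus 42.18 × 68.5218 ≈ 2890 slug.

2890 slugs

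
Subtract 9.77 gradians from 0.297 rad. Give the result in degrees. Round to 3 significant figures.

8.22 °

0.297 rad = 17.0168 ° and 9.77 grad = 8.79300 °.
17.0168 − 8.79300 ≈ 8.22 °.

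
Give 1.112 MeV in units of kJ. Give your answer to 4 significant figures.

1.782e-16 kilojoules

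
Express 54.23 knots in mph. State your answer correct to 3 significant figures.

62.4 mph

1 kn = 1.15078 mph.
So 54.23 × 1.15078 ≈ 62.4 mph.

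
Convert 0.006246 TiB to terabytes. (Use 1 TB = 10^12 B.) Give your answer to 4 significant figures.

0.006868 TB

1 tebibyte = 1.09951 TB.
0.006246 × 1.09951 ≈ 0.006868 TB.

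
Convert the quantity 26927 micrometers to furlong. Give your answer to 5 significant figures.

1 μm = 4.97097 × 10^-9 furlong.
26927 × 4.97097 × 10^-9 ≈ 0.00013385 furlong.

0.00013385 furlong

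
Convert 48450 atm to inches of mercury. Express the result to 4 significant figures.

1.450 × 10^6 inches of mercury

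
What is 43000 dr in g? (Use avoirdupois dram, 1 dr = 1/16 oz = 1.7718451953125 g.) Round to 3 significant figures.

76200 g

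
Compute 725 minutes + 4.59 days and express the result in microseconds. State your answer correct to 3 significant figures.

4.40e+11 microseconds

725 min = 4.35000e+10 μs and 4.59 d = 3.96576e+11 μs.
4.35000e+10 + 3.96576e+11 ≈ 4.40e+11 μs.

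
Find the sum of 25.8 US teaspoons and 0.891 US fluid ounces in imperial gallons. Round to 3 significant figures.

25.8 US tsp = 0.0279726 imp gal and 0.891 US fl oz = 0.00579619 imp gal.
0.0279726 + 0.00579619 ≈ 0.0338 imp gal.

0.0338 imp gal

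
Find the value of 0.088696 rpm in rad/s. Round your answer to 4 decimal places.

0.0093 rad/s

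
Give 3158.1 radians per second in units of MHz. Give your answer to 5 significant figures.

0.00050263 megahertz

1 radian per second = 1.59155 × 10^-7 MHz.
So 3158.1 × 1.59155 × 10^-7 ≈ 0.00050263 MHz.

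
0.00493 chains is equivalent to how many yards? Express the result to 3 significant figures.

1 chain = 22.0000 yards.
Then 0.00493 × 22.0000 ≈ 0.108 yd.

0.108 yards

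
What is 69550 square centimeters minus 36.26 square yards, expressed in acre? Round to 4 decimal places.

-0.0058 acre

69550 cm² = 0.00171862 acre and 36.26 yd² = 0.00749174 acre.
0.00171862 − 0.00749174 ≈ -0.0058 acre.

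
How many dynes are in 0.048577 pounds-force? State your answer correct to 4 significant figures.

21610 dyn

1 pound-force = 444822 dyn.
Thus 0.048577 × 444822 ≈ 21610 dyn.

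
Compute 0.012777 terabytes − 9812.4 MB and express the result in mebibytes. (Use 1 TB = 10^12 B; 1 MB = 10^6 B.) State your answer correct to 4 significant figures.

0.012777 TB = 12185.1 MiB and 9812.4 MB = 9357.83 MiB.
12185.1 − 9357.83 ≈ 2827 MiB.

2827 MiB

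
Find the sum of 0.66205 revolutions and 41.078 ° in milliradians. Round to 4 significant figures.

4877 milliradians

0.66205 rev = 4159.78 mrad and 41.078 ° = 716.946 mrad.
4159.78 + 716.946 ≈ 4877 mrad.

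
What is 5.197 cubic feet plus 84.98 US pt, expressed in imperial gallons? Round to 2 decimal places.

41.22 imp gal

5.197 ft³ = 32.3713 imp gal and 84.98 US pt = 8.84508 imp gal.
32.3713 + 8.84508 ≈ 41.22 imp gal.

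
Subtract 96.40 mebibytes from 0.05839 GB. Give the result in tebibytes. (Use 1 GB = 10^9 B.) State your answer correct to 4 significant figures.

0.05839 GB = 5.31054e-5 TiB and 96.40 MiB = 9.19342e-5 TiB.
5.31054e-5 − 9.19342e-5 ≈ -3.883e-5 TiB.

-3.883e-5 TiB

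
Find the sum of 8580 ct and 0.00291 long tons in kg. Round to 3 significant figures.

4.67 kg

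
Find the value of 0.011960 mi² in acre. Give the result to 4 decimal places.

7.6544 acre

1 square mile = 640.000 acres.
0.011960 × 640.000 ≈ 7.6544 acre.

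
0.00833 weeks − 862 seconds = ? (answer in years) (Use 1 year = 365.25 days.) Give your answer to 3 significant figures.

0.000132 yr

0.00833 wk = 0.000159644 yr and 862 s = 2.73151e-5 yr.
0.000159644 − 2.73151e-5 ≈ 0.000132 yr.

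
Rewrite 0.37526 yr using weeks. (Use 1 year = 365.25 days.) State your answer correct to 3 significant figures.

19.6 weeks

1 year = 52.1786 weeks.
So 0.37526 × 52.1786 ≈ 19.6 wk.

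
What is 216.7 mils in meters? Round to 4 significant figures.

0.005504 m

1 mil = 2.54000e-5 meters.
So 216.7 × 2.54000e-5 ≈ 0.005504 m.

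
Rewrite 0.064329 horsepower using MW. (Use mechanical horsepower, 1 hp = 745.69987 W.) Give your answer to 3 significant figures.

4.80e-5 MW

1 hp = 0.000745700 MW.
Thus 0.064329 × 0.000745700 ≈ 4.80e-5 MW.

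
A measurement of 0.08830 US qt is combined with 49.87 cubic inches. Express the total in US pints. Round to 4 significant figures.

0.08830 US qt = 0.176600 US pt and 49.87 in³ = 1.72710 US pt.
0.176600 + 1.72710 ≈ 1.904 US pt.

1.904 US pt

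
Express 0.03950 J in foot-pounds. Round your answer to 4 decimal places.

1 J = 0.737562 ft·lbf.
Then 0.03950 × 0.737562 ≈ 0.0291 ft·lbf.

0.0291 foot-pounds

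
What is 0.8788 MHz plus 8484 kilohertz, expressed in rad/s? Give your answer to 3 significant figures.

0.8788 MHz = 5.52166e+6 rad/s and 8484 kHz = 5.33065e+7 rad/s.
5.52166e+6 + 5.33065e+7 ≈ 5.88e+7 rad/s.

5.88e+7 radians per second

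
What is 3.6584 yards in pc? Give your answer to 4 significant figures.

1.084e-16 pc

1 yd = 2.96337e-17 pc.
3.6584 × 2.96337e-17 ≈ 1.084e-16 pc.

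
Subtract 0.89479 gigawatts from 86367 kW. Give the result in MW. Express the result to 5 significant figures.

-808.42 megawatts

86367 kW = 86.3670 MW and 0.89479 GW = 894.790 MW.
86.3670 − 894.790 ≈ -808.42 MW.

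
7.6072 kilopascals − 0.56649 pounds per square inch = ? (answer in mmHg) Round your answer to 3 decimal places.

27.763 mmHg

7.6072 kPa = 57.0587 mmHg and 0.56649 psi = 29.2960 mmHg.
57.0587 − 29.2960 ≈ 27.763 mmHg.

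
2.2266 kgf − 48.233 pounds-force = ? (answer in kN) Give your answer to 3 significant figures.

-0.193 kN

2.2266 kgf = 0.0218355 kN and 48.233 lbf = 0.214551 kN.
0.0218355 − 0.214551 ≈ -0.193 kN.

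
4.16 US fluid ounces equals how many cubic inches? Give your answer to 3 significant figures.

7.51 in³

1 US fl oz = 1.80469 in³.
Thus 4.16 × 1.80469 ≈ 7.51 in³.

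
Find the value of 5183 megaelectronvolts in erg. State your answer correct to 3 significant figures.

0.00830 ergs

1 MeV = 1.60218e-6 ergs.
5183 × 1.60218e-6 ≈ 0.00830 erg.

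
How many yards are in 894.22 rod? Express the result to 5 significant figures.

4918.2 yd

1 rod = 5.50000 yards.
Then 894.22 × 5.50000 ≈ 4918.2 yd.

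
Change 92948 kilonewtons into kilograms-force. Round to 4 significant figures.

9.478e+6 kilograms-force

1 kilonewton = 101.972 kilograms-force.
92948 × 101.972 ≈ 9.478e+6 kgf.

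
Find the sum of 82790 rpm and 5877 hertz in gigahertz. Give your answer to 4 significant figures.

7.257e-6 gigahertz

82790 rpm = 1.37983e-6 GHz and 5877 Hz = 5.87700e-6 GHz.
1.37983e-6 + 5.87700e-6 ≈ 7.257e-6 GHz.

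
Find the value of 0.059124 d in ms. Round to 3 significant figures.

5.11 × 10^6 milliseconds

1 day = 8.64000 × 10^7 milliseconds.
So 0.059124 × 8.64000 × 10^7 ≈ 5.11 × 10^6 ms.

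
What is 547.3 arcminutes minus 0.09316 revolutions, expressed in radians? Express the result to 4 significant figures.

-0.4261 radians

547.3 arcmin = 0.159203 rad and 0.09316 rev = 0.585342 rad.
0.159203 − 0.585342 ≈ -0.4261 rad.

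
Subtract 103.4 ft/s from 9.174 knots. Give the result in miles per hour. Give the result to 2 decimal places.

-59.94 mph

9.174 kn = 10.5573 mph and 103.4 ft/s = 70.5000 mph.
10.5573 − 70.5000 ≈ -59.94 mph.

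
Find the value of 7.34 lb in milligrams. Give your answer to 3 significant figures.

1 pound = 453592 mg.
Then 7.34 × 453592 ≈ 3.33e+6 mg.

3.33e+6 milligrams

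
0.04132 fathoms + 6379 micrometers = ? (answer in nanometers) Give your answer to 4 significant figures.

8.195 × 10^7 nanometers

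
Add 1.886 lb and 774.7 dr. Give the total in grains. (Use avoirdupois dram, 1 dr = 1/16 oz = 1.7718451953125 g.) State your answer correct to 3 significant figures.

1.886 lb = 13202.0 gr and 774.7 dr = 21183.2 gr.
13202.0 + 21183.2 ≈ 34400 gr.

34400 gr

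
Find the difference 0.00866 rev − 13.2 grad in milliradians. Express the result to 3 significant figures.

-153 milliradians

0.00866 rev = 54.4124 mrad and 13.2 grad = 207.345 mrad.
54.4124 − 207.345 ≈ -153 mrad.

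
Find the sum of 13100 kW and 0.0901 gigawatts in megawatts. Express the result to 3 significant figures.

103 MW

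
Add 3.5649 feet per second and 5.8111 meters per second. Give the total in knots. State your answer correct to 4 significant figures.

13.41 kn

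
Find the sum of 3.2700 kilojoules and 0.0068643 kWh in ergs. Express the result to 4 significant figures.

3.2700 kJ = 3.27000 × 10^10 erg and 0.0068643 kWh = 2.47115 × 10^11 erg.
3.27000 × 10^10 + 2.47115 × 10^11 ≈ 2.798 × 10^11 erg.

2.798 × 10^11 ergs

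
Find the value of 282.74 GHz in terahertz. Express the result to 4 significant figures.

0.2827 THz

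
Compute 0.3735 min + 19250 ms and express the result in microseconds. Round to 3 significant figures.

0.3735 min = 2.24100 × 10^7 μs and 19250 ms = 1.92500 × 10^7 μs.
2.24100 × 10^7 + 1.92500 × 10^7 ≈ 4.17 × 10^7 μs.

4.17 × 10^7 μs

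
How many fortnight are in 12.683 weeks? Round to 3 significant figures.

6.34 fortnight

1 wk = 0.500000 fortnight.
Thus 12.683 × 0.500000 ≈ 6.34 fortnight.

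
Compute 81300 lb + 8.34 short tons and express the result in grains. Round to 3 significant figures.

6.86e+8 grains

81300 lb = 5.69100e+8 gr and 8.34 short ton = 1.16760e+8 gr.
5.69100e+8 + 1.16760e+8 ≈ 6.86e+8 gr.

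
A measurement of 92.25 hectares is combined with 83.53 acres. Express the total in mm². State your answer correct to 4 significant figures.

92.25 ha = 9.22500 × 10^11 mm² and 83.53 acre = 3.38034 × 10^11 mm².
9.22500 × 10^11 + 3.38034 × 10^11 ≈ 1.261 × 10^12 mm².

1.261 × 10^12 mm²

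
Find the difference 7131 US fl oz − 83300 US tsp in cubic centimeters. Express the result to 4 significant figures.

7131 US fl oz = 210889 cm³ and 83300 US tsp = 410579 cm³.
210889 − 410579 ≈ -199700 cm³.

-199700 cm³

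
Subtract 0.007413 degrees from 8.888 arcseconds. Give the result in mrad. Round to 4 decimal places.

8.888 arcsec = 0.0430902 mrad and 0.007413 ° = 0.129381 mrad.
0.0430902 − 0.129381 ≈ -0.0863 mrad.

-0.0863 mrad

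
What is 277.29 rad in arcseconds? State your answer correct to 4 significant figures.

1 rad = 206265 arcsec.
Then 277.29 × 206265 ≈ 5.720e+7 arcsec.

5.720e+7 arcseconds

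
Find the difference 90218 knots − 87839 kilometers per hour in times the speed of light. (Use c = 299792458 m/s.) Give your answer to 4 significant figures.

7.343 × 10^-5 times the speed of light

90218 kn = 0.000154814 c and 87839 km/h = 8.13887 × 10^-5 c.
0.000154814 − 8.13887 × 10^-5 ≈ 7.343 × 10^-5 c.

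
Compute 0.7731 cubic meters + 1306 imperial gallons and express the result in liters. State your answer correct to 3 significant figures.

0.7731 m³ = 773.100 L and 1306 imp gal = 5937.19 L.
773.100 + 5937.19 ≈ 6710 L.

6710 L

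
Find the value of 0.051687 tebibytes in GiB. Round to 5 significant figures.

52.927 GiB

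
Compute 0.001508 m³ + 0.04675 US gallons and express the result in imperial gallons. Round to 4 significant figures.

0.3706 imperial gallons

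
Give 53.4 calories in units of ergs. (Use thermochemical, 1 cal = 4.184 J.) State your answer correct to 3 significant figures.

1 calorie = 4.18400 × 10^7 erg.
So 53.4 × 4.18400 × 10^7 ≈ 2.23 × 10^9 erg.

2.23 × 10^9 erg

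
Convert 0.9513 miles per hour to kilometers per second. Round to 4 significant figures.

0.0004253 km/s

1 mph = 0.000447040 km/s.
Thus 0.9513 × 0.000447040 ≈ 0.0004253 km/s.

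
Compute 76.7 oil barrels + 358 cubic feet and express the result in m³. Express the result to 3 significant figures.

22.3 m³

76.7 bbl = 12.1943 m³ and 358 ft³ = 10.1374 m³.
12.1943 + 10.1374 ≈ 22.3 m³.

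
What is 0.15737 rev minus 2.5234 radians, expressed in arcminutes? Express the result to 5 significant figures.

0.15737 rev = 3399.19 arcmin and 2.5234 rad = 8674.81 arcmin.
3399.19 − 8674.81 ≈ -5275.6 arcmin.

-5275.6 arcminutes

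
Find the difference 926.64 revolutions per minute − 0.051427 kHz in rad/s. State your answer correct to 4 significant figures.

926.64 rpm = 97.0375 rad/s and 0.051427 kHz = 323.125 rad/s.
97.0375 − 323.125 ≈ -226.1 rad/s.

-226.1 rad/s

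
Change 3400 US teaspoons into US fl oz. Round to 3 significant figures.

567 US fluid ounces

1 US tsp = 0.166667 US fl oz.
3400 × 0.166667 ≈ 567 US fl oz.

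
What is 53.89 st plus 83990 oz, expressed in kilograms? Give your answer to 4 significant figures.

53.89 st = 342.217 kg and 83990 oz = 2381.08 kg.
342.217 + 2381.08 ≈ 2723 kg.

2723 kilograms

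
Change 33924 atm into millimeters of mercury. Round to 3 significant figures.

1 atmosphere = 760.000 mmHg.
Then 33924 × 760.000 ≈ 2.58e+7 mmHg.

2.58e+7 millimeters of mercury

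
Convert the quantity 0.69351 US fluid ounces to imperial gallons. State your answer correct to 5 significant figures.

0.0045115 imp gal

1 US fluid ounce = 0.00650527 imp gal.
So 0.69351 × 0.00650527 ≈ 0.0045115 imp gal.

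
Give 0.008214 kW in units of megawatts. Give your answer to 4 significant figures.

1 kW = 0.00100000 MW.
0.008214 × 0.00100000 ≈ 8.214e-6 MW.

8.214e-6 megawatts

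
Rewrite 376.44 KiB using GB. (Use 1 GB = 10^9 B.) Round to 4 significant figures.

0.0003855 gigabytes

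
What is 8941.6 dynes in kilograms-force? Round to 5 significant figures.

0.0091179 kgf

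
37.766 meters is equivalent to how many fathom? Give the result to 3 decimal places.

1 meter = 0.546807 fathom.
37.766 × 0.546807 ≈ 20.651 fathom.

20.651 fathom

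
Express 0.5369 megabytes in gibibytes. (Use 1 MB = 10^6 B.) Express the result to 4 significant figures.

0.0005000 GiB

1 MB = 0.000931323 gibibytes.
Then 0.5369 × 0.000931323 ≈ 0.0005000 GiB.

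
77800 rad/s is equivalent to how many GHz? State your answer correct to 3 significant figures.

1.24 × 10^-5 GHz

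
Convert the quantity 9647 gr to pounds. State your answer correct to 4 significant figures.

1 gr = 0.000142857 lb.
Thus 9647 × 0.000142857 ≈ 1.378 lb.

1.378 pounds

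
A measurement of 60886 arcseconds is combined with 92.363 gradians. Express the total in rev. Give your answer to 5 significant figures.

0.27789 rev

60886 arcsec = 0.04697994 rev and 92.363 grad = 0.2309075 rev.
0.04697994 + 0.2309075 ≈ 0.27789 rev.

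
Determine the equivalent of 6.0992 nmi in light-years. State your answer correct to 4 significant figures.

1.194 × 10^-12 ly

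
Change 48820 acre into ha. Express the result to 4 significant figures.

19760 ha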